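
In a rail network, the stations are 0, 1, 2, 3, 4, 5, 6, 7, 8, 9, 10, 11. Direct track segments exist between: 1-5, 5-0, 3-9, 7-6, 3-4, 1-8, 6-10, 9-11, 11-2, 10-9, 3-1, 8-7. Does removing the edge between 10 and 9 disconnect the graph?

No

After removing 10-9, the path 10-6-7-8-1-3-9 still connects them, so the edge is not a bridge.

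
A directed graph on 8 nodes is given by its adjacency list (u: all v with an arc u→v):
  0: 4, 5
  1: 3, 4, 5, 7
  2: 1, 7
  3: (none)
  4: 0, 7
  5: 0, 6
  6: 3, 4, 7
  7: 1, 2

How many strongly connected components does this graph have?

{0, 1, 2, 4, 5, 6, 7} are all mutually reachable — one SCC of size 7.
{3} is an SCC by itself.
That gives 2 strongly connected components.

2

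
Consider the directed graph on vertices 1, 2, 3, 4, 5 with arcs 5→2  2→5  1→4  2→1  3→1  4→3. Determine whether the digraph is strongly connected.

No

There is no directed path from 4 to 5, so the graph is not strongly connected.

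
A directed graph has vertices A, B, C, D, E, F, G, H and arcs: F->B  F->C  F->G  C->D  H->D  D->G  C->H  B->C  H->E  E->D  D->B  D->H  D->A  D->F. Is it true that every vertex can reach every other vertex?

There is no directed path from A to B, so the graph is not strongly connected.

No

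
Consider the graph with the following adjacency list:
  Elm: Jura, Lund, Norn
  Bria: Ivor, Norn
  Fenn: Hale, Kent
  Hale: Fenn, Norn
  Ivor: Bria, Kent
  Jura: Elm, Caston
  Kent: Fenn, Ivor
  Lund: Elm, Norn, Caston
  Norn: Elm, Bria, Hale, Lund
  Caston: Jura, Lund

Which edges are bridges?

none

The edges on the cycle Norn-Lund-Caston-Jura-Elm-Norn are not bridges since each lies on that cycle.
Every edge lies on some cycle, so there are no bridges.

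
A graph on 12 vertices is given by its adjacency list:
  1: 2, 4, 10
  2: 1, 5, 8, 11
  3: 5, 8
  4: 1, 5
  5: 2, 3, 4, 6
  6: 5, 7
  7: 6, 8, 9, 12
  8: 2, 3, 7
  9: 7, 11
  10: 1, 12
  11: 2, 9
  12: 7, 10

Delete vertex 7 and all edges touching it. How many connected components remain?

1

With 7 gone, the remaining components are: {1, 2, 3, 4, 5, 6, 8, 9, 10, 11, 12}.
That is 1 component.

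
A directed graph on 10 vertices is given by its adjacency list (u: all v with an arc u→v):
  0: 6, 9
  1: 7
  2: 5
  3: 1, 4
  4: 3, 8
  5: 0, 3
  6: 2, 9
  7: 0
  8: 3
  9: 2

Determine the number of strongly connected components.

{0, 1, 2, 3, 4, 5, 6, 7, 8, 9} are all mutually reachable — one SCC of size 10.
That gives 1 strongly connected component.

1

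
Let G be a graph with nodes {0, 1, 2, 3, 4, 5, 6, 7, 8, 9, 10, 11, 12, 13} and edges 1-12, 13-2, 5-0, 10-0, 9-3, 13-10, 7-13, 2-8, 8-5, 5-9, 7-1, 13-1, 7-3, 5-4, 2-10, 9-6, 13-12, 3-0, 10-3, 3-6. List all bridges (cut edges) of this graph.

4-5

The edges on the cycle 13-2-8-5-9-3-10-13 are not bridges since each lies on that cycle.
But removing 4-5 disconnects 4 from 5 — this is a bridge.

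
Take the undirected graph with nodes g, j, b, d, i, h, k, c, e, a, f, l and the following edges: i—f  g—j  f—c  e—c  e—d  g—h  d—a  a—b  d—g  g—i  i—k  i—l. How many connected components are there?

Starting from a we can reach a, b, c, d, e, f, g, h, i, j, k, l. That is one component of size 12.
Total: 1 component.

1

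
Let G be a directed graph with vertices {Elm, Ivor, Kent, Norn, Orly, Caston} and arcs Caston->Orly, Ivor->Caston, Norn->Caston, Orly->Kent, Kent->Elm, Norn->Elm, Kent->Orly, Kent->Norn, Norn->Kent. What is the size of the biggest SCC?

4

{Kent, Norn, Orly, Caston} are all mutually reachable — one SCC of size 4.
{Elm} is an SCC by itself.
{Ivor} is an SCC by itself.
The largest has 4 vertices.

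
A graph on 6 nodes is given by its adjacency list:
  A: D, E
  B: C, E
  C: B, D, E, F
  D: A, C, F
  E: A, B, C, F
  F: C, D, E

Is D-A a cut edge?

After removing D-A, the path D-C-E-A still connects them, so the edge is not a bridge.

No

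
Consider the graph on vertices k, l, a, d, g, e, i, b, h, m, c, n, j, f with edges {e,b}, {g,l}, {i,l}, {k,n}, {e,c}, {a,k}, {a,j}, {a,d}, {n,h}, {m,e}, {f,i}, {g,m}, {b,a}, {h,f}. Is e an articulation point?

Deleting e raises the number of components from 1 to 2, so e is a cut vertex.

Yes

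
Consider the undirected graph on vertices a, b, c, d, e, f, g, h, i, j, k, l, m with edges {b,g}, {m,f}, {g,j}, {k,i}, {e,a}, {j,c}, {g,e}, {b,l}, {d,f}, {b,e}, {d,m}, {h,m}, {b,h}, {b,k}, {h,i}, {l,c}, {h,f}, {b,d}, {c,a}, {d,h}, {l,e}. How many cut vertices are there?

Removing b increases the component count from 1 to 2, so b is a cut vertex.
By contrast removing e leaves 1 component; it is not a cut vertex. No other vertex is a cut vertex either.

1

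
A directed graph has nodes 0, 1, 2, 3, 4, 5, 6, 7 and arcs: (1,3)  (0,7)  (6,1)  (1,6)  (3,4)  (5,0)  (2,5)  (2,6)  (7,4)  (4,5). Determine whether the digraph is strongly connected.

There is no directed path from 1 to 2, so the graph is not strongly connected.

No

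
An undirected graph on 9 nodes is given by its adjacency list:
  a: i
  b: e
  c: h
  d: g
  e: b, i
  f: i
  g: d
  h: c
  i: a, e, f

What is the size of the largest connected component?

5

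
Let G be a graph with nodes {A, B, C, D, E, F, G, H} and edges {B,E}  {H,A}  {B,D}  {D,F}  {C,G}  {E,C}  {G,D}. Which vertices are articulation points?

Removing D increases the component count from 2 to 3, so D is a cut vertex.
By contrast removing H leaves 2 components; it is not a cut vertex. No other vertex is a cut vertex either.

D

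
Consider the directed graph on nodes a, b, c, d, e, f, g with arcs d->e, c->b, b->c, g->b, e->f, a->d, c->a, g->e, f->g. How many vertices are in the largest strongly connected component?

7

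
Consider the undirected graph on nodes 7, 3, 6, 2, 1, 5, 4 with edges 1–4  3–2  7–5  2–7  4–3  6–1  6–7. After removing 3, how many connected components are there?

1

With 3 gone, the remaining components are: {1, 2, 4, 5, 6, 7}.
That is 1 component.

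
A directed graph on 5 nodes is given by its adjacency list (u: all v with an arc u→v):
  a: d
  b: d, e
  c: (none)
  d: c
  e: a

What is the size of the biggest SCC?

1

{d} is an SCC by itself.
{b} is an SCC by itself.
{a} is an SCC by itself.
{c} is an SCC by itself.
{e} is an SCC by itself.
The largest has 1 vertex.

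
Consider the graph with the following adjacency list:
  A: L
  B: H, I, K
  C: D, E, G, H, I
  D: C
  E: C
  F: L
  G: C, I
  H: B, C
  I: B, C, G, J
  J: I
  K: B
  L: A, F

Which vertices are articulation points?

B, C, I, L

Removing B increases the component count from 2 to 3, so B is a cut vertex.
Removing C increases the component count from 2 to 4, so C is a cut vertex.
Removing I increases the component count from 2 to 3, so I is a cut vertex.
Likewise L is a cut vertex.
By contrast removing K leaves 2 components; it is not a cut vertex. No other vertex is a cut vertex either.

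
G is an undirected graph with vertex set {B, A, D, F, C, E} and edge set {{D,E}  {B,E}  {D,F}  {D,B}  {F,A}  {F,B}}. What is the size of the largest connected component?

C is isolated — a component by itself.
Starting from A we can reach A, B, D, E, F. That is one component of size 5.
The largest has 5 vertices.

5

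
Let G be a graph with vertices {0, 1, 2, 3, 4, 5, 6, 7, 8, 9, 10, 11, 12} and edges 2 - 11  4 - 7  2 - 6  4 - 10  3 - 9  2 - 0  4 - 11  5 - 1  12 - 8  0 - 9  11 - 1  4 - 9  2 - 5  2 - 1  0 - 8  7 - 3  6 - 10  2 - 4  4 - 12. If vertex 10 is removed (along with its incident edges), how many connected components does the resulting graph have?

With 10 gone, the remaining components are: {0, 1, 2, 3, 4, 5, 6, 7, 8, 9, 11, 12}.
That is 1 component.

1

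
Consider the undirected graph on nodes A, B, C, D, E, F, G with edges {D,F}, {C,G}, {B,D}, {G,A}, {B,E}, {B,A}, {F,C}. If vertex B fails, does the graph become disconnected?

Deleting B raises the number of components from 1 to 2, so B is a cut vertex.

Yes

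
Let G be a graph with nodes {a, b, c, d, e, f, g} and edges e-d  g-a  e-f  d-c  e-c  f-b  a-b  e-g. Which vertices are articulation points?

Removing e increases the component count from 1 to 2, so e is a cut vertex.
By contrast removing d leaves 1 component; it is not a cut vertex. No other vertex is a cut vertex either.

e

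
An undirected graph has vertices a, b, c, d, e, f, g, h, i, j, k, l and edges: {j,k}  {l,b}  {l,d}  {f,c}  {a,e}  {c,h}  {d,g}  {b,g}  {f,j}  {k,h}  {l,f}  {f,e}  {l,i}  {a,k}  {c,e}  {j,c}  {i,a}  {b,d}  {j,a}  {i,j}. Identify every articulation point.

l

Removing l increases the component count from 1 to 2, so l is a cut vertex.
By contrast removing g leaves 1 component; it is not a cut vertex. No other vertex is a cut vertex either.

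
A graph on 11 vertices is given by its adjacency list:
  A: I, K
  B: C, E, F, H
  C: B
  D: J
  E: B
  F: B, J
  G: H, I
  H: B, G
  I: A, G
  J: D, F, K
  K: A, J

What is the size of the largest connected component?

Starting from A we can reach A, B, C, D, E, F, G, H, I, J, K. That is one component of size 11.
The largest has 11 vertices.

11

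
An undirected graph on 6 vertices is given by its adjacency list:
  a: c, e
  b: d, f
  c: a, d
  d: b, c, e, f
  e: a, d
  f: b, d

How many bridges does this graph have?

0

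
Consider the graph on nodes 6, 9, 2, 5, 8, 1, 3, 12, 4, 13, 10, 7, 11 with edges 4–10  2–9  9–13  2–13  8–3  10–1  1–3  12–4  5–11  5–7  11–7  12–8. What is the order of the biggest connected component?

6 is isolated — a component by itself.
Starting from 5 we can reach 5, 7, 11. That is one component of size 3.
Starting from 2 we can reach 2, 9, 13. That is one component of size 3.
Starting from 1 we can reach 1, 3, 4, 8, 10, 12. That is one component of size 6.
The largest has 6 vertices.

6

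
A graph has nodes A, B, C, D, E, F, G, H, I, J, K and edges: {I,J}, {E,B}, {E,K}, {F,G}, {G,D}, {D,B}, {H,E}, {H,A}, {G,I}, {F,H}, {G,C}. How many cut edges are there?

The edges on the cycle F-G-D-B-E-H-F are not bridges since each lies on that cycle.
But removing A-H disconnects A from H; removing E-K disconnects E from K; removing G-C disconnects G from C; removing G-I disconnects G from I — these are bridges.
In total 5 edges are bridges.

5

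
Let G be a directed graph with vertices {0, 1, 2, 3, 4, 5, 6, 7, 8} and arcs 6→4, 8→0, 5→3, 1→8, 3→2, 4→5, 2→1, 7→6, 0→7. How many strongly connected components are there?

1

{0, 1, 2, 3, 4, 5, 6, 7, 8} are all mutually reachable — one SCC of size 9.
That gives 1 strongly connected component.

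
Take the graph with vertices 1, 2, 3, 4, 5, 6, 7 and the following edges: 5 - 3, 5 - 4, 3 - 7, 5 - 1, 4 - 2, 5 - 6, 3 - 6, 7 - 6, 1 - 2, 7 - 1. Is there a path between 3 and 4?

From 3 we can reach 1, 2, 3, 4, 5, 6, 7, which includes 4.

Yes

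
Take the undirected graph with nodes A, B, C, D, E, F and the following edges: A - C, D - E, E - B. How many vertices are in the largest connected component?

3

F is isolated — a component by itself.
Starting from A we can reach A, C. That is one component of size 2.
Starting from B we can reach B, D, E. That is one component of size 3.
The largest has 3 vertices.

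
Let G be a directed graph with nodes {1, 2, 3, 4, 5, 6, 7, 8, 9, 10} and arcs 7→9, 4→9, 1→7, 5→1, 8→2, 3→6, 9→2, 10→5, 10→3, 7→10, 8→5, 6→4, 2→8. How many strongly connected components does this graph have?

1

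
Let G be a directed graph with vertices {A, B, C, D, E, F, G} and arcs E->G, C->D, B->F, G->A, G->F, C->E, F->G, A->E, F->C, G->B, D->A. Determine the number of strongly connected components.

{A, B, C, D, E, F, G} are all mutually reachable — one SCC of size 7.
That gives 1 strongly connected component.

1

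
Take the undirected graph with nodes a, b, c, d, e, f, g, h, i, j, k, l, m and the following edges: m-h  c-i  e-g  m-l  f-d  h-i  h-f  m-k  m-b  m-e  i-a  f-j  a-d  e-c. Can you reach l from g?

Yes

From g we can reach a, b, c, d, e, f, g, h, i, j, k, l, m, which includes l.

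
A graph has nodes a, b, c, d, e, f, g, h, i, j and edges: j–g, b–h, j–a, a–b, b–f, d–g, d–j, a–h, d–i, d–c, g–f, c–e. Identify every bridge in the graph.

The edges on the cycle j-g-f-b-a-j are not bridges since each lies on that cycle.
But removing e–c disconnects e from c; removing d–i disconnects d from i; removing d–c disconnects d from c — these are bridges.

c-d, c-e, d-i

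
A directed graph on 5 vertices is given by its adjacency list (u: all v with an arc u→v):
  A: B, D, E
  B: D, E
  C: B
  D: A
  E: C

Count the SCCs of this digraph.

{A, B, C, D, E} are all mutually reachable — one SCC of size 5.
That gives 1 strongly connected component.

1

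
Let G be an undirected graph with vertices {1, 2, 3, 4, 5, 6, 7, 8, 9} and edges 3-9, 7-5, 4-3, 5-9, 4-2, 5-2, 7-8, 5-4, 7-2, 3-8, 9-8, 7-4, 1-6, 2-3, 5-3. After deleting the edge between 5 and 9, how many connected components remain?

2

5 and 9 are still connected via 5-3-9, so the component count stays at 2.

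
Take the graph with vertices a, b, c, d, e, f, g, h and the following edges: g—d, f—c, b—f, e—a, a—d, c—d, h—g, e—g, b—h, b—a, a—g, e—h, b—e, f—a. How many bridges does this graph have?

0

The edges on the cycle b-f-c-d-a-e-b are not bridges since each lies on that cycle.
Every edge lies on some cycle, so there are no bridges.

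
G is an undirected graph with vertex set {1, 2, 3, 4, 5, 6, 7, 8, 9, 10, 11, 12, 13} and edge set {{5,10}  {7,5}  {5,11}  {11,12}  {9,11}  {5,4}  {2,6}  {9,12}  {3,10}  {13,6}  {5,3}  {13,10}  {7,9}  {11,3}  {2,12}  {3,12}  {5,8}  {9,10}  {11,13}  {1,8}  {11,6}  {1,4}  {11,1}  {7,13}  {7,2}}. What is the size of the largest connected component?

13

Starting from 1 we can reach 1, 2, 3, 4, 5, 6, 7, 8, 9, 10, 11, 12, 13. That is one component of size 13.
The largest has 13 vertices.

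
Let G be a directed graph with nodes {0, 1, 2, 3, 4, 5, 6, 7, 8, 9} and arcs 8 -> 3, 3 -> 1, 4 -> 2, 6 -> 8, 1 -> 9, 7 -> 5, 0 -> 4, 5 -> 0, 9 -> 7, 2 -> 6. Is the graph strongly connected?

Yes

From 9 we can reach every vertex (0, 1, 2, 3, 4, 5, 6, 7, 8, 9), and every vertex can reach 9 (0, 1, 2, 3, 4, 5, 6, 7, 8, 9). So the whole graph is one strongly connected component.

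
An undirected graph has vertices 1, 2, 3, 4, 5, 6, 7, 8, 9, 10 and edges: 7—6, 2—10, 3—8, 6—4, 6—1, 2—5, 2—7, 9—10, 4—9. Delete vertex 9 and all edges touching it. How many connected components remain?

With 9 gone, the remaining components are: {3, 8}; {1, 2, 4, 5, 6, 7, 10}.
That is 2 components.

2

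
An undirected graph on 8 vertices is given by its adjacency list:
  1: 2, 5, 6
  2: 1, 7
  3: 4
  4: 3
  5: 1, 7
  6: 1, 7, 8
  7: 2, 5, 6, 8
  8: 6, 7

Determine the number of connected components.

Starting from 3 we can reach 3, 4. That is one component of size 2.
Starting from 1 we can reach 1, 2, 5, 6, 7, 8. That is one component of size 6.
Total: 2 components.

2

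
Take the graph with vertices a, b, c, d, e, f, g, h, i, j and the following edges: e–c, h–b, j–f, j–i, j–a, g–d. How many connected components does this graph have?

4

Starting from c we can reach c, e. That is one component of size 2.
Starting from d we can reach d, g. That is one component of size 2.
Starting from b we can reach b, h. That is one component of size 2.
Starting from a we can reach a, f, i, j. That is one component of size 4.
Total: 4 components.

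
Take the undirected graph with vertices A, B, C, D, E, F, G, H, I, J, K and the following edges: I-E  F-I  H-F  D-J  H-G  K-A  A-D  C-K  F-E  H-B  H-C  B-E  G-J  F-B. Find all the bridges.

The edges on the cycle F-I-E-F are not bridges since each lies on that cycle.
Every edge lies on some cycle, so there are no bridges.

none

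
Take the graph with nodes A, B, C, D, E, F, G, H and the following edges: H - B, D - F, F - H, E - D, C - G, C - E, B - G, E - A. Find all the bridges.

A-E

The edges on the cycle C-E-D-F-H-B-G-C are not bridges since each lies on that cycle.
But removing E - A disconnects E from A — this is a bridge.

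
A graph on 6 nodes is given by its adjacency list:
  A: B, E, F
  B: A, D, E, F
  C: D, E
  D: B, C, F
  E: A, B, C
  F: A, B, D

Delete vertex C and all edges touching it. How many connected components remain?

1

With C gone, the remaining components are: {A, B, D, E, F}.
That is 1 component.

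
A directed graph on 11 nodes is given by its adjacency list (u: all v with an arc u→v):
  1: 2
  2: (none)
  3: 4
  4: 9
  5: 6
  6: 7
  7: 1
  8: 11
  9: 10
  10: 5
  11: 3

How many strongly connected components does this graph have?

{8} is an SCC by itself.
{4} is an SCC by itself.
{2} is an SCC by itself.
{9} is an SCC by itself.
{10} is an SCC by itself.
(and 6 more singleton SCCs)
That gives 11 strongly connected components.

11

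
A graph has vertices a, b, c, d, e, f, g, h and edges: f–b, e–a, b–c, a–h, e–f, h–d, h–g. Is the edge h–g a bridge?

Yes

Removing h–g leaves no path between h and g: the component count goes from 1 to 2. So it is a bridge.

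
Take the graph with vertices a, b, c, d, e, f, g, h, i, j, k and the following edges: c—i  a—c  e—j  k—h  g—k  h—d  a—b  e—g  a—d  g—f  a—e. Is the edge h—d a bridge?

After removing h—d, the path h-k-g-e-a-d still connects them, so the edge is not a bridge.

No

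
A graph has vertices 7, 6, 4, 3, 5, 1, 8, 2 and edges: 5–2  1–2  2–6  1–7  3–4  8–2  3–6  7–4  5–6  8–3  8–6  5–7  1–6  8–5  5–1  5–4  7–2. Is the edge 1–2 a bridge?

No

After removing 1–2, the path 1-5-2 still connects them, so the edge is not a bridge.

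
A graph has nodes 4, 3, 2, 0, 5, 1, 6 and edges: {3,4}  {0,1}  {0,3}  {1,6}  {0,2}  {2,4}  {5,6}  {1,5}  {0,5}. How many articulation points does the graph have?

Removing 0 increases the component count from 1 to 2, so 0 is a cut vertex.
By contrast removing 5 leaves 1 component; it is not a cut vertex. No other vertex is a cut vertex either.

1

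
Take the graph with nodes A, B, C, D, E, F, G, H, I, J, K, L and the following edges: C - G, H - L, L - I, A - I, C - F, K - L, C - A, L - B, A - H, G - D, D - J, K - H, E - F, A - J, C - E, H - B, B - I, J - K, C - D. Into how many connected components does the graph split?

Starting from A we can reach A, B, C, D, E, F, G, H, I, J, K, L. That is one component of size 12.
Total: 1 component.

1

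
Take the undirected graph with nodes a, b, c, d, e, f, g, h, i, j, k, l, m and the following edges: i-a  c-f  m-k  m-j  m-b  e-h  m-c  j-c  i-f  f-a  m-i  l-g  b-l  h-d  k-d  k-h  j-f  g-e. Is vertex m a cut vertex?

Yes

Deleting m raises the number of components from 1 to 2, so m is a cut vertex.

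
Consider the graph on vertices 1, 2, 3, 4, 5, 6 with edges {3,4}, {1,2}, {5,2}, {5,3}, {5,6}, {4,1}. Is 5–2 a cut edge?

No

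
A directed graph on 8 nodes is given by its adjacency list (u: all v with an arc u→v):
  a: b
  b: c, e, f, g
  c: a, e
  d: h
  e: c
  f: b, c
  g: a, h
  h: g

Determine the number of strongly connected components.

{a, b, c, e, f, g, h} are all mutually reachable — one SCC of size 7.
{d} is an SCC by itself.
That gives 2 strongly connected components.

2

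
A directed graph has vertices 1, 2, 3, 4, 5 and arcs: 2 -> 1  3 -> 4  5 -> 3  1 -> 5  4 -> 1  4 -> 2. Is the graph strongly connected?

Yes

From 1 we can reach every vertex (1, 2, 3, 4, 5), and every vertex can reach 1 (1, 2, 3, 4, 5). So the whole graph is one strongly connected component.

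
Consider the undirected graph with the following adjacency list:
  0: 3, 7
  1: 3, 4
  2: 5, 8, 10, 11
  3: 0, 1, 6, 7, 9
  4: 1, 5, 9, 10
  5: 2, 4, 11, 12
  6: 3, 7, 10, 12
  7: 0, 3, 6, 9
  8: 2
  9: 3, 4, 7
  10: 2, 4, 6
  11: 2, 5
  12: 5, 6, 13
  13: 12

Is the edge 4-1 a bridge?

After removing 4-1, the path 4-9-3-1 still connects them, so the edge is not a bridge.

No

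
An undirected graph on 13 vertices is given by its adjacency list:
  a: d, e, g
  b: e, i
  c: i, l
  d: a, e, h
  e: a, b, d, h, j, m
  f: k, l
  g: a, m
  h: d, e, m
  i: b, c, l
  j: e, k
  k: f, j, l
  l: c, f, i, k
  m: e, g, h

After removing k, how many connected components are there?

With k gone, the remaining components are: {a, b, c, d, e, f, g, h, i, j, l, m}.
That is 1 component.

1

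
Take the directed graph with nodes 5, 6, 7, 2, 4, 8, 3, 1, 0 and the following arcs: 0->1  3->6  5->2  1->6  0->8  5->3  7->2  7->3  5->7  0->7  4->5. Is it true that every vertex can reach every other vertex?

There is no directed path from 5 to 8, so the graph is not strongly connected.

No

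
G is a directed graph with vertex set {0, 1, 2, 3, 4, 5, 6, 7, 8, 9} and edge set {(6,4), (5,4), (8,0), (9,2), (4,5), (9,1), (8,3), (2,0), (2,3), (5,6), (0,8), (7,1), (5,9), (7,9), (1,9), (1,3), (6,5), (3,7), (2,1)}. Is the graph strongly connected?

There is no directed path from 1 to 6, so the graph is not strongly connected.

No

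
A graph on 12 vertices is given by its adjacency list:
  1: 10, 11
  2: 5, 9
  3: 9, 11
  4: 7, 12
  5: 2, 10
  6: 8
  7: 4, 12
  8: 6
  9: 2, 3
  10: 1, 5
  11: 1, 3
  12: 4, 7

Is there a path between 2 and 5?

Yes

From 2 we can reach 1, 2, 3, 5, 9, 10, 11, which includes 5.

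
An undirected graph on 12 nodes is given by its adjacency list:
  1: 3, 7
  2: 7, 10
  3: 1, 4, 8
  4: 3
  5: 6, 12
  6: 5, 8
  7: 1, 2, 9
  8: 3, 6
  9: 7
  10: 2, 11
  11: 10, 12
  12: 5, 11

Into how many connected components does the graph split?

1

Starting from 1 we can reach 1, 2, 3, 4, 5, 6, 7, 8, 9, 10, 11, 12. That is one component of size 12.
Total: 1 component.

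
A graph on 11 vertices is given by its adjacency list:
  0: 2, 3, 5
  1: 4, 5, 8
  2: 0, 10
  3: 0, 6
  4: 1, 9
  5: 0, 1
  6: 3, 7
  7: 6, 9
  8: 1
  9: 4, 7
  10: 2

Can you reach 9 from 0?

From 0 we can reach 0, 1, 2, 3, 4, 5, 6, 7, 8, 9, 10, which includes 9.

Yes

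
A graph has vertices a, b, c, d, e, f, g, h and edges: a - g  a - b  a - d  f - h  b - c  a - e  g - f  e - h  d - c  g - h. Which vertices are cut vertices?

a

Removing a increases the component count from 1 to 2, so a is a cut vertex.
By contrast removing f leaves 1 component; it is not a cut vertex. No other vertex is a cut vertex either.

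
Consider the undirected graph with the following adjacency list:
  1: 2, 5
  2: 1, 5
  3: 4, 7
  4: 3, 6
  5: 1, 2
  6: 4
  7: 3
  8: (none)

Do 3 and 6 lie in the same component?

From 3 we can reach 3, 4, 6, 7, which includes 6.

Yes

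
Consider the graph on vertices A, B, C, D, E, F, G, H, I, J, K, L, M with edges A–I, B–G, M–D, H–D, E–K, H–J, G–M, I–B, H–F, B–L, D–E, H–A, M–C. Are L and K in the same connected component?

Yes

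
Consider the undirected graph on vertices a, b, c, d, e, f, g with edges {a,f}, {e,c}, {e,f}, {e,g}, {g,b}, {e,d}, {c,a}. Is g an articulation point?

Yes

Deleting g raises the number of components from 1 to 2, so g is a cut vertex.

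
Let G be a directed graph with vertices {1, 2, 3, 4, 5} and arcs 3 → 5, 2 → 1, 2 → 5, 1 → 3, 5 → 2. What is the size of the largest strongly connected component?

4

{1, 2, 3, 5} are all mutually reachable — one SCC of size 4.
{4} is an SCC by itself.
The largest has 4 vertices.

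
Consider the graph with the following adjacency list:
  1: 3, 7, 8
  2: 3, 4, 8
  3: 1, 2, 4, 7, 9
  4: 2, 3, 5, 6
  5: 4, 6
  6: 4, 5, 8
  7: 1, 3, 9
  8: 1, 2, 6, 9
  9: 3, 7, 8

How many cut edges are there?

0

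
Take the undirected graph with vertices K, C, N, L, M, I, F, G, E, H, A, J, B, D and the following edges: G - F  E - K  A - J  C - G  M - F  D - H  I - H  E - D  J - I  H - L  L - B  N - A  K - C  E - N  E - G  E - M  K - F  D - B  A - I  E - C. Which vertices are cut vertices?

E

Removing E increases the component count from 1 to 2, so E is a cut vertex.
By contrast removing I leaves 1 component; it is not a cut vertex. No other vertex is a cut vertex either.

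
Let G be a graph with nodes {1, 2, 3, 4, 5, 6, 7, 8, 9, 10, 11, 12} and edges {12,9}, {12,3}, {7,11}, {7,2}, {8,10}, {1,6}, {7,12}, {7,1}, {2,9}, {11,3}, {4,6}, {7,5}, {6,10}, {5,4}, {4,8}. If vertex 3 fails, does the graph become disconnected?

Deleting 3 leaves 1 component (was 1) (its neighbors 11, 12 remain connected to each other), so 3 is not a cut vertex.

No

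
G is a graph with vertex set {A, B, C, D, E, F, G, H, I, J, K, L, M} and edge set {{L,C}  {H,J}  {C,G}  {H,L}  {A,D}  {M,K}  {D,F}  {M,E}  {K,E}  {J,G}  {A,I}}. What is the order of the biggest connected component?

5

B is isolated — a component by itself.
Starting from E we can reach E, K, M. That is one component of size 3.
Starting from A we can reach A, D, F, I. That is one component of size 4.
Starting from C we can reach C, G, H, J, L. That is one component of size 5.
The largest has 5 vertices.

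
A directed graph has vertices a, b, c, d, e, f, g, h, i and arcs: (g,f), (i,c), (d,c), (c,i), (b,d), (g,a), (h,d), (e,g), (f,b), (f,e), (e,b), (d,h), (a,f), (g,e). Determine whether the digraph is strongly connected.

No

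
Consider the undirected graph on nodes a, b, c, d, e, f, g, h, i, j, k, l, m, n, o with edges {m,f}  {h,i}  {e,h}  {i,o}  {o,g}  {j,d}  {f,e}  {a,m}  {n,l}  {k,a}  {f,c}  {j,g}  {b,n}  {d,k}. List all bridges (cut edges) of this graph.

The edges on the cycle j-d-k-a-m-f-e-h-i-o-g-j are not bridges since each lies on that cycle.
But removing n-l disconnects n from l; removing b-n disconnects b from n; removing c-f disconnects c from f — these are bridges.

b-n, c-f, l-n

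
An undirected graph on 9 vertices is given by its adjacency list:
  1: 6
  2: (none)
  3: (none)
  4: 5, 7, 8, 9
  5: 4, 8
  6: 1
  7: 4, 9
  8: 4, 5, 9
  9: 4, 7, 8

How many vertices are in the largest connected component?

3 is isolated — a component by itself.
2 is isolated — a component by itself.
Starting from 1 we can reach 1, 6. That is one component of size 2.
Starting from 4 we can reach 4, 5, 7, 8, 9. That is one component of size 5.
The largest has 5 vertices.

5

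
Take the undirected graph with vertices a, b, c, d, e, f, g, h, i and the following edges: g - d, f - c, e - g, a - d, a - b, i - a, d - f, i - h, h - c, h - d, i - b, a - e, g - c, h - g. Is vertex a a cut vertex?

No

Deleting a leaves 1 component (was 1) (its neighbors b, d, e, i remain connected to each other), so a is not a cut vertex.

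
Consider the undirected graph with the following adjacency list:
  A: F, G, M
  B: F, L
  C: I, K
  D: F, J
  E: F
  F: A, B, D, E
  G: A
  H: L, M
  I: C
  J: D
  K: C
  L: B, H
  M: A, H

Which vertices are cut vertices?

A, C, D, F

Removing A increases the component count from 2 to 3, so A is a cut vertex.
Removing C increases the component count from 2 to 3, so C is a cut vertex.
Removing D increases the component count from 2 to 3, so D is a cut vertex.
Likewise F is a cut vertex.
By contrast removing I leaves 2 components; it is not a cut vertex. No other vertex is a cut vertex either.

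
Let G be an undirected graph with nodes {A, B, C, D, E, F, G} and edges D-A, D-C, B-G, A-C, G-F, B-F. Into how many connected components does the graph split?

E is isolated — a component by itself.
Starting from A we can reach A, C, D. That is one component of size 3.
Starting from B we can reach B, F, G. That is one component of size 3.
Total: 3 components.

3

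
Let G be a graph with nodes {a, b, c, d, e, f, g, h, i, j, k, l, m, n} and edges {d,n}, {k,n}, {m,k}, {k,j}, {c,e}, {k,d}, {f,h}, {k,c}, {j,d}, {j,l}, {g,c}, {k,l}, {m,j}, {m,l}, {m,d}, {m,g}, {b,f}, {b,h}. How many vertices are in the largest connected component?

9

i is isolated — a component by itself.
a is isolated — a component by itself.
Starting from b we can reach b, f, h. That is one component of size 3.
Starting from c we can reach c, d, e, g, j, k, l, m, n. That is one component of size 9.
The largest has 9 vertices.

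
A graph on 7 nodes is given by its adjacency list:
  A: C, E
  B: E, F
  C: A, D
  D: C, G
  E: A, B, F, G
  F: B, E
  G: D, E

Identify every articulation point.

Removing E increases the component count from 1 to 2, so E is a cut vertex.
By contrast removing D leaves 1 component; it is not a cut vertex. No other vertex is a cut vertex either.

E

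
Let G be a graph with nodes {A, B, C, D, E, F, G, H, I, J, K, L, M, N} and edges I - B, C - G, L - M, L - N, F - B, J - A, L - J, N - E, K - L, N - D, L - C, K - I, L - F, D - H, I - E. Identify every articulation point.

C, D, J, L, N

Removing C increases the component count from 1 to 2, so C is a cut vertex.
Removing D increases the component count from 1 to 2, so D is a cut vertex.
Removing J increases the component count from 1 to 2, so J is a cut vertex.
Likewise L, N are cut vertices.
By contrast removing I leaves 1 component; it is not a cut vertex. No other vertex is a cut vertex either.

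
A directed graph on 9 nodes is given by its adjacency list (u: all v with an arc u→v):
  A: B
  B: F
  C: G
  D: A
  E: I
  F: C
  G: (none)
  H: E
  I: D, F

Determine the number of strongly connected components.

9

{I} is an SCC by itself.
{G} is an SCC by itself.
{A} is an SCC by itself.
{H} is an SCC by itself.
{D} is an SCC by itself.
(and 4 more singleton SCCs)
That gives 9 strongly connected components.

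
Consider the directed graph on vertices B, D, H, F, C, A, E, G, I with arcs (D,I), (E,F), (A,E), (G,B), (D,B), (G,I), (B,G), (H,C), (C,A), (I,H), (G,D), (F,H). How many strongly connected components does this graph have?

3

{A, C, E, F, H} are all mutually reachable — one SCC of size 5.
{B, D, G} are all mutually reachable — one SCC of size 3.
{I} is an SCC by itself.
That gives 3 strongly connected components.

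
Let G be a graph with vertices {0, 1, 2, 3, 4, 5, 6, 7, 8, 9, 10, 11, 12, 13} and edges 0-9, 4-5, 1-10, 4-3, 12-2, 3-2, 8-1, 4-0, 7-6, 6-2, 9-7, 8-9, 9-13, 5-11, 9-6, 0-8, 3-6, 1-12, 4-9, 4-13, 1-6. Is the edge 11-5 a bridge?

Removing 11-5 leaves no path between 11 and 5: the component count goes from 1 to 2. So it is a bridge.

Yes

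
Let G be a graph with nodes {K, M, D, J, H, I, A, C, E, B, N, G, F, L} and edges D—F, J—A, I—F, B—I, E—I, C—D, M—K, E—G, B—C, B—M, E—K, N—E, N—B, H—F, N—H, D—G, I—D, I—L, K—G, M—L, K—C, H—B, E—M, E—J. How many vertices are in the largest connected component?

14

Starting from A we can reach A, B, C, D, E, F, G, H, I, J, K, L, M, N. That is one component of size 14.
The largest has 14 vertices.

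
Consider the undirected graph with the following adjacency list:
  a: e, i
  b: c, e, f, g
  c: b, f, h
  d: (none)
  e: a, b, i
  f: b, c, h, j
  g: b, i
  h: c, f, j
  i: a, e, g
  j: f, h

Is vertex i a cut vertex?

Deleting i leaves 2 components (was 2), so i is not a cut vertex.

No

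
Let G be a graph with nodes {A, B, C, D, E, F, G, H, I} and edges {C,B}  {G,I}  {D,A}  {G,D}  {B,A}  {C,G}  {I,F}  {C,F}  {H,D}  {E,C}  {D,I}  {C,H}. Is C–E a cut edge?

Yes

Removing C–E leaves no path between C and E: the component count goes from 1 to 2. So it is a bridge.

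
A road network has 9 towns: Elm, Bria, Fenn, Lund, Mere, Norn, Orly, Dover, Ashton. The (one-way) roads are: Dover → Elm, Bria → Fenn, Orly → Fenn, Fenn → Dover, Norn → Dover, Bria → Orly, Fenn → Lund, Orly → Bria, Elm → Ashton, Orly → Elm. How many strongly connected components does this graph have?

8

{Bria, Orly} are all mutually reachable — one SCC of size 2.
{Lund} is an SCC by itself.
{Norn} is an SCC by itself.
{Mere} is an SCC by itself.
{Ashton} is an SCC by itself.
(and 3 more singleton SCCs)
That gives 8 strongly connected components.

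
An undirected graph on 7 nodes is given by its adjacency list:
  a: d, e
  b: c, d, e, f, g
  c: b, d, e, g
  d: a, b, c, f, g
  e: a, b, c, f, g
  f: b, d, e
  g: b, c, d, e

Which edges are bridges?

none

The edges on the cycle d-g-c-b-f-d are not bridges since each lies on that cycle.
Every edge lies on some cycle, so there are no bridges.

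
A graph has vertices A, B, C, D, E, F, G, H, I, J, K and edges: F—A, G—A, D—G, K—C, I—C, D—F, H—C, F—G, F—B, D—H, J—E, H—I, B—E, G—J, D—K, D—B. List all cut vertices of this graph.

D

Removing D increases the component count from 1 to 2, so D is a cut vertex.
By contrast removing K leaves 1 component; it is not a cut vertex. No other vertex is a cut vertex either.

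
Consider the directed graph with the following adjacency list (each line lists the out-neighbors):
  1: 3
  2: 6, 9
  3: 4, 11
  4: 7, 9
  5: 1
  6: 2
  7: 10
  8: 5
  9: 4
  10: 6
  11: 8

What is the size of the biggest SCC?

6

{2, 4, 6, 7, 9, 10} are all mutually reachable — one SCC of size 6.
{1, 3, 5, 8, 11} are all mutually reachable — one SCC of size 5.
The largest has 6 vertices.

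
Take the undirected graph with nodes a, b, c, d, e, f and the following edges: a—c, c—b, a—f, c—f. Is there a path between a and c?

From a we can reach a, b, c, f, which includes c.

Yes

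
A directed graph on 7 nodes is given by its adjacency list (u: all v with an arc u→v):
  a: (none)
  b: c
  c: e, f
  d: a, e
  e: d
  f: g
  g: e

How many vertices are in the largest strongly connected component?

2

{d, e} are all mutually reachable — one SCC of size 2.
{a} is an SCC by itself.
{b} is an SCC by itself.
{c} is an SCC by itself.
{g} is an SCC by itself.
(and 1 more singleton SCC)
The largest has 2 vertices.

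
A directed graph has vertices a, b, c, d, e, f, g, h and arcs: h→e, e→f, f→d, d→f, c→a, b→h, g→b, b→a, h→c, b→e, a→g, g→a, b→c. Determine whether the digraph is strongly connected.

No

There is no directed path from e to b, so the graph is not strongly connected.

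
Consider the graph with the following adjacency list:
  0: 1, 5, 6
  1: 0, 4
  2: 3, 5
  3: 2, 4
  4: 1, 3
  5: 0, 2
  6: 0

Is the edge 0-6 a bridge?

Removing 0-6 leaves no path between 0 and 6: the component count goes from 1 to 2. So it is a bridge.

Yes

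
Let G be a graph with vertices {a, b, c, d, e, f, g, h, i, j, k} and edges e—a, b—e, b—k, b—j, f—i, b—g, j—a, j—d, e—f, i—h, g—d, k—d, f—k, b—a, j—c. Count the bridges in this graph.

The edges on the cycle b-j-a-b are not bridges since each lies on that cycle.
But removing j—c disconnects j from c; removing h—i disconnects h from i; removing f—i disconnects f from i — these are bridges.
That makes 3 bridges.

3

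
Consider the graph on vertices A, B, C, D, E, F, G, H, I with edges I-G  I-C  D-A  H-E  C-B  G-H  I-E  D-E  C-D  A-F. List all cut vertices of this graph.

Removing A increases the component count from 1 to 2, so A is a cut vertex.
Removing C increases the component count from 1 to 2, so C is a cut vertex.
Removing D increases the component count from 1 to 2, so D is a cut vertex.
By contrast removing B leaves 1 component; it is not a cut vertex. No other vertex is a cut vertex either.

A, C, D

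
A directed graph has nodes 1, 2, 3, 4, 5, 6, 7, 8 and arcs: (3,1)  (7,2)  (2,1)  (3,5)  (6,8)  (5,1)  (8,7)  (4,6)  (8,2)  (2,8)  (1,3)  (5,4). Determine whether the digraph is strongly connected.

From 7 we can reach every vertex (1, 2, 3, 4, 5, 6, 7, 8), and every vertex can reach 7 (1, 2, 3, 4, 5, 6, 7, 8). So the whole graph is one strongly connected component.

Yes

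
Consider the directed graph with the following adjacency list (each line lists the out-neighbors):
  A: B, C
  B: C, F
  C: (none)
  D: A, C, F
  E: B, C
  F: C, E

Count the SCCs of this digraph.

4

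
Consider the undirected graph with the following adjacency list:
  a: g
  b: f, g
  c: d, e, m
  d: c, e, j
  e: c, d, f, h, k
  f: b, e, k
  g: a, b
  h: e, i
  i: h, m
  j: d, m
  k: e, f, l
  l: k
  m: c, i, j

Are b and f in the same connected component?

From b we can reach a, b, c, d, e, f, g, h, i, j, k, l, m, which includes f.

Yes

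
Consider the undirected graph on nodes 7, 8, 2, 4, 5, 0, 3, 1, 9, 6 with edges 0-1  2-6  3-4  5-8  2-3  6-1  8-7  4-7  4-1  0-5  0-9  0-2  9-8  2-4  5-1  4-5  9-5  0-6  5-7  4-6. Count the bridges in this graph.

0

The edges on the cycle 0-2-3-4-5-8-9-0 are not bridges since each lies on that cycle.
Every edge lies on some cycle, so there are no bridges.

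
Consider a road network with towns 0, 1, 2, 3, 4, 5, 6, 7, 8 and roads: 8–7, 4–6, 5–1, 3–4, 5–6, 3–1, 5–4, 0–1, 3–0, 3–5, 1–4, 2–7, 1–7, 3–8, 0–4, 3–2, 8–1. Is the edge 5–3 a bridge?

After removing 5–3, the path 5-1-3 still connects them, so the edge is not a bridge.

No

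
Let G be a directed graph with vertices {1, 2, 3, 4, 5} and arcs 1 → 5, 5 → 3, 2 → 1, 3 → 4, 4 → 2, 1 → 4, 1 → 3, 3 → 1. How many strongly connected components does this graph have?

{1, 2, 3, 4, 5} are all mutually reachable — one SCC of size 5.
That gives 1 strongly connected component.

1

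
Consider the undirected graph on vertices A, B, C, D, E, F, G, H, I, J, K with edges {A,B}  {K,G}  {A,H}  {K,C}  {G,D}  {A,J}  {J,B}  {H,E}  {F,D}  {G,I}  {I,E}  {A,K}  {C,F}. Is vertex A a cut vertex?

Deleting A raises the number of components from 1 to 2, so A is a cut vertex.

Yes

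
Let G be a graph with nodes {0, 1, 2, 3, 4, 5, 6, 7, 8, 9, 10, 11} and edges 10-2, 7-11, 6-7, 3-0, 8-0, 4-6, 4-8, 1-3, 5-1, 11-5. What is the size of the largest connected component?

9

9 is isolated — a component by itself.
Starting from 2 we can reach 2, 10. That is one component of size 2.
Starting from 0 we can reach 0, 1, 3, 4, 5, 6, 7, 8, 11. That is one component of size 9.
The largest has 9 vertices.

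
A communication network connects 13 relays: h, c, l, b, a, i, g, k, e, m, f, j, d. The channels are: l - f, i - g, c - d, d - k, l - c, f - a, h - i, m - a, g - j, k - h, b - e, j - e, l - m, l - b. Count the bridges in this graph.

0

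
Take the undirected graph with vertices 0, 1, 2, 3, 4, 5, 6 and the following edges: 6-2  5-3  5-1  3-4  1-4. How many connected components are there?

0 is isolated — a component by itself.
Starting from 2 we can reach 2, 6. That is one component of size 2.
Starting from 1 we can reach 1, 3, 4, 5. That is one component of size 4.
Total: 3 components.

3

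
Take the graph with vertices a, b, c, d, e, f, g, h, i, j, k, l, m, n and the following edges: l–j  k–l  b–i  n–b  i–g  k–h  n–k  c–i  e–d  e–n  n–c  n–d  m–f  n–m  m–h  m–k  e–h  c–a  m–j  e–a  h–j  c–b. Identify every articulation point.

i, m

Removing i increases the component count from 1 to 2, so i is a cut vertex.
Removing m increases the component count from 1 to 2, so m is a cut vertex.
By contrast removing e leaves 1 component; it is not a cut vertex. No other vertex is a cut vertex either.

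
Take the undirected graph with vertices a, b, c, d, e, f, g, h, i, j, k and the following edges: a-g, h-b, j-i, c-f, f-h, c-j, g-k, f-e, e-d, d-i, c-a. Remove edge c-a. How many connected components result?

Before removal there is 1 component.
c-a is a bridge — removing it separates c's side from a's side.
After removal: 2 components.

2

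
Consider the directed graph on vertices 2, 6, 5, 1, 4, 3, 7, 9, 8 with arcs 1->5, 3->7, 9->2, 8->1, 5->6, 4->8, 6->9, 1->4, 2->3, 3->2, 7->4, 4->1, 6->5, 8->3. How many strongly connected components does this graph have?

{1, 2, 3, 4, 5, 6, 7, 8, 9} are all mutually reachable — one SCC of size 9.
That gives 1 strongly connected component.

1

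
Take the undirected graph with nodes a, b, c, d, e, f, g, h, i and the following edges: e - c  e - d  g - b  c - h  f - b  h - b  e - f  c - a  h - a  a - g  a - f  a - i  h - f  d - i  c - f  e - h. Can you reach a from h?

From h we can reach a, b, c, d, e, f, g, h, i, which includes a.

Yes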